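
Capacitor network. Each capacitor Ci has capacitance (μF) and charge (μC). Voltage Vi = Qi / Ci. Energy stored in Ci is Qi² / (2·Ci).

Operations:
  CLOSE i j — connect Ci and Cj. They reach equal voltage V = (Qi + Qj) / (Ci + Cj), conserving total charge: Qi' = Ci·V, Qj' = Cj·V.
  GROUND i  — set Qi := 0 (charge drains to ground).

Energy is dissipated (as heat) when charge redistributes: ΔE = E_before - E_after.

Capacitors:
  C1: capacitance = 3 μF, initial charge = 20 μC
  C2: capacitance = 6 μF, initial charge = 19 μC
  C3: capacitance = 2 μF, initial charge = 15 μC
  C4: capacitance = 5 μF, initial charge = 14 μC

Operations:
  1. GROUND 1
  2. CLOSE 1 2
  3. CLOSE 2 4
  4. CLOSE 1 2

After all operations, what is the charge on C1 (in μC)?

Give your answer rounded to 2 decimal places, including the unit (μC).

Answer: 6.96 μC

Derivation:
Initial: C1(3μF, Q=20μC, V=6.67V), C2(6μF, Q=19μC, V=3.17V), C3(2μF, Q=15μC, V=7.50V), C4(5μF, Q=14μC, V=2.80V)
Op 1: GROUND 1: Q1=0; energy lost=66.667
Op 2: CLOSE 1-2: Q_total=19.00, C_total=9.00, V=2.11; Q1=6.33, Q2=12.67; dissipated=10.028
Op 3: CLOSE 2-4: Q_total=26.67, C_total=11.00, V=2.42; Q2=14.55, Q4=12.12; dissipated=0.647
Op 4: CLOSE 1-2: Q_total=20.88, C_total=9.00, V=2.32; Q1=6.96, Q2=13.92; dissipated=0.098
Final charges: Q1=6.96, Q2=13.92, Q3=15.00, Q4=12.12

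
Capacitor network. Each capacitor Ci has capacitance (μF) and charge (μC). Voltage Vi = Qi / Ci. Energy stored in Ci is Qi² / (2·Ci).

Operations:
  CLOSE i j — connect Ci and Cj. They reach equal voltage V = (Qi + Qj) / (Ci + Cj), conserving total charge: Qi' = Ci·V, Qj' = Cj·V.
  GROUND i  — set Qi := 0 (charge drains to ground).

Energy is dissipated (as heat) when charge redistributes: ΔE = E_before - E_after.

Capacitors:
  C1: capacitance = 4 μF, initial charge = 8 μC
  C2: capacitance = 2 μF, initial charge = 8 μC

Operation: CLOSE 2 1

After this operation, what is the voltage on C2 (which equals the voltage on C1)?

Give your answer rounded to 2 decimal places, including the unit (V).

Initial: C1(4μF, Q=8μC, V=2.00V), C2(2μF, Q=8μC, V=4.00V)
Op 1: CLOSE 2-1: Q_total=16.00, C_total=6.00, V=2.67; Q2=5.33, Q1=10.67; dissipated=2.667

Answer: 2.67 V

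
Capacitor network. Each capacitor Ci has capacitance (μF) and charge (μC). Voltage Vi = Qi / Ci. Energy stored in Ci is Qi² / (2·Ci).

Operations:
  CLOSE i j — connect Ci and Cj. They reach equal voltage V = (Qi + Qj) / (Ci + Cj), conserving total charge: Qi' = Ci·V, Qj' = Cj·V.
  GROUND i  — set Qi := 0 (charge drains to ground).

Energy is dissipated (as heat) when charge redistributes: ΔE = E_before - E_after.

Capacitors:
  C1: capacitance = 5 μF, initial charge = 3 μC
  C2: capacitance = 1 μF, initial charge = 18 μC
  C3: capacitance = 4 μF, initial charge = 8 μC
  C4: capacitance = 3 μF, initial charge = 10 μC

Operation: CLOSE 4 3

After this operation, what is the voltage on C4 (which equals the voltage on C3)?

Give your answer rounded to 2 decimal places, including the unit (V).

Answer: 2.57 V

Derivation:
Initial: C1(5μF, Q=3μC, V=0.60V), C2(1μF, Q=18μC, V=18.00V), C3(4μF, Q=8μC, V=2.00V), C4(3μF, Q=10μC, V=3.33V)
Op 1: CLOSE 4-3: Q_total=18.00, C_total=7.00, V=2.57; Q4=7.71, Q3=10.29; dissipated=1.524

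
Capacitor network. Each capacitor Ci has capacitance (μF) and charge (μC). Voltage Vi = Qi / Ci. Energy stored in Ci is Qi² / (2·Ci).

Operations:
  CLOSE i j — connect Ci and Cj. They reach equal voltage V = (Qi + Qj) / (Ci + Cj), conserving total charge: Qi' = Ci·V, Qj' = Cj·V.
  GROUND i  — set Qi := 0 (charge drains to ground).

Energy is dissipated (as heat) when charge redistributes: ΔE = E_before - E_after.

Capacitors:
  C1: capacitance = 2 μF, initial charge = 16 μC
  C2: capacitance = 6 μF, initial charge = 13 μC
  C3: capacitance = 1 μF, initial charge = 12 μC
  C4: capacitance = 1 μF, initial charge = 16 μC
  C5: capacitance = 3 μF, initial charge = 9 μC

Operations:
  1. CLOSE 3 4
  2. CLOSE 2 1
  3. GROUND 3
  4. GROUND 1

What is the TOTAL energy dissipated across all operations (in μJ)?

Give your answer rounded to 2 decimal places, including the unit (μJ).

Answer: 140.66 μJ

Derivation:
Initial: C1(2μF, Q=16μC, V=8.00V), C2(6μF, Q=13μC, V=2.17V), C3(1μF, Q=12μC, V=12.00V), C4(1μF, Q=16μC, V=16.00V), C5(3μF, Q=9μC, V=3.00V)
Op 1: CLOSE 3-4: Q_total=28.00, C_total=2.00, V=14.00; Q3=14.00, Q4=14.00; dissipated=4.000
Op 2: CLOSE 2-1: Q_total=29.00, C_total=8.00, V=3.62; Q2=21.75, Q1=7.25; dissipated=25.521
Op 3: GROUND 3: Q3=0; energy lost=98.000
Op 4: GROUND 1: Q1=0; energy lost=13.141
Total dissipated: 140.661 μJ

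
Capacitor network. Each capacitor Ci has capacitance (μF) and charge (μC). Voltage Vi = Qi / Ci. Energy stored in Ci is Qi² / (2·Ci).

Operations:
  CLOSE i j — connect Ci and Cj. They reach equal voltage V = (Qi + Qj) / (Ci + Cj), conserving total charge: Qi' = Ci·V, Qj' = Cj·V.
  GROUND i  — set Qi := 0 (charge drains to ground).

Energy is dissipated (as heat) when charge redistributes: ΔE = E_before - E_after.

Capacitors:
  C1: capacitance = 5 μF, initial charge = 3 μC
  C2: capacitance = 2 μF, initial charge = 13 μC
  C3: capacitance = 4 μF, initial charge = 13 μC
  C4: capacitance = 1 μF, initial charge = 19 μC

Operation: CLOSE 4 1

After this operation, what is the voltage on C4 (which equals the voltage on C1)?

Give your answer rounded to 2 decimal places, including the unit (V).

Initial: C1(5μF, Q=3μC, V=0.60V), C2(2μF, Q=13μC, V=6.50V), C3(4μF, Q=13μC, V=3.25V), C4(1μF, Q=19μC, V=19.00V)
Op 1: CLOSE 4-1: Q_total=22.00, C_total=6.00, V=3.67; Q4=3.67, Q1=18.33; dissipated=141.067

Answer: 3.67 V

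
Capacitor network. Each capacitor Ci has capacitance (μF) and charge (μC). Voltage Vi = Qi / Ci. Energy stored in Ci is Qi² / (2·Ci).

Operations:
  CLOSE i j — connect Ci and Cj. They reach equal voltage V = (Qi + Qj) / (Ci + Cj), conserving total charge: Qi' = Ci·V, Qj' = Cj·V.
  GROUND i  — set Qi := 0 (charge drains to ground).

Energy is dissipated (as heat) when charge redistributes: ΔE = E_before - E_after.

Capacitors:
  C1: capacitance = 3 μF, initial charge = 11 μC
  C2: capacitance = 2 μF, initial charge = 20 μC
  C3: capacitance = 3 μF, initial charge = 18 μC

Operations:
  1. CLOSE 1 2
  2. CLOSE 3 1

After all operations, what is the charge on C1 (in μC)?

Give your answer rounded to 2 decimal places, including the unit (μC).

Answer: 18.30 μC

Derivation:
Initial: C1(3μF, Q=11μC, V=3.67V), C2(2μF, Q=20μC, V=10.00V), C3(3μF, Q=18μC, V=6.00V)
Op 1: CLOSE 1-2: Q_total=31.00, C_total=5.00, V=6.20; Q1=18.60, Q2=12.40; dissipated=24.067
Op 2: CLOSE 3-1: Q_total=36.60, C_total=6.00, V=6.10; Q3=18.30, Q1=18.30; dissipated=0.030
Final charges: Q1=18.30, Q2=12.40, Q3=18.30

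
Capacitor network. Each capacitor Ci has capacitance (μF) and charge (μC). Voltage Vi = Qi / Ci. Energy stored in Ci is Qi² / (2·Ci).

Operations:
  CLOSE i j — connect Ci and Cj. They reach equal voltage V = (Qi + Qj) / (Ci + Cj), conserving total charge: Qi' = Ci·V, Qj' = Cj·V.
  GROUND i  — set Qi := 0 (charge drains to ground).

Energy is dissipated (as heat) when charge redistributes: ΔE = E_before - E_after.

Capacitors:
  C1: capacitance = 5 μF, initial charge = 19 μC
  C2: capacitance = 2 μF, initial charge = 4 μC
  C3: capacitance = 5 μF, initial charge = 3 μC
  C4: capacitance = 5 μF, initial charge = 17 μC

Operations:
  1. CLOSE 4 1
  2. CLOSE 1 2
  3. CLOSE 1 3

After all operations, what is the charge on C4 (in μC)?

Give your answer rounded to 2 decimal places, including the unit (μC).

Initial: C1(5μF, Q=19μC, V=3.80V), C2(2μF, Q=4μC, V=2.00V), C3(5μF, Q=3μC, V=0.60V), C4(5μF, Q=17μC, V=3.40V)
Op 1: CLOSE 4-1: Q_total=36.00, C_total=10.00, V=3.60; Q4=18.00, Q1=18.00; dissipated=0.200
Op 2: CLOSE 1-2: Q_total=22.00, C_total=7.00, V=3.14; Q1=15.71, Q2=6.29; dissipated=1.829
Op 3: CLOSE 1-3: Q_total=18.71, C_total=10.00, V=1.87; Q1=9.36, Q3=9.36; dissipated=8.083
Final charges: Q1=9.36, Q2=6.29, Q3=9.36, Q4=18.00

Answer: 18.00 μC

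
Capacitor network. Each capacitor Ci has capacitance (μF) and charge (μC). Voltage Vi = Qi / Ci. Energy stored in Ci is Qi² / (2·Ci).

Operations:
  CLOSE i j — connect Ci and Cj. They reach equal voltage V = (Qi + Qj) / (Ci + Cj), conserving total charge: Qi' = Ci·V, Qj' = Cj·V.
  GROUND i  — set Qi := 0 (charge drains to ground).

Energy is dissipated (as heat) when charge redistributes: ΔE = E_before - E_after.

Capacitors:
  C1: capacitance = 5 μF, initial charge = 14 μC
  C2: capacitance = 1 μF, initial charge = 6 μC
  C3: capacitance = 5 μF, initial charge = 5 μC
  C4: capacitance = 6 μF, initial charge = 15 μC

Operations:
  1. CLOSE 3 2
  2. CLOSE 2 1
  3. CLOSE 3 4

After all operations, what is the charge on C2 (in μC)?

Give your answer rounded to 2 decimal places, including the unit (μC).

Answer: 2.64 μC

Derivation:
Initial: C1(5μF, Q=14μC, V=2.80V), C2(1μF, Q=6μC, V=6.00V), C3(5μF, Q=5μC, V=1.00V), C4(6μF, Q=15μC, V=2.50V)
Op 1: CLOSE 3-2: Q_total=11.00, C_total=6.00, V=1.83; Q3=9.17, Q2=1.83; dissipated=10.417
Op 2: CLOSE 2-1: Q_total=15.83, C_total=6.00, V=2.64; Q2=2.64, Q1=13.19; dissipated=0.389
Op 3: CLOSE 3-4: Q_total=24.17, C_total=11.00, V=2.20; Q3=10.98, Q4=13.18; dissipated=0.606
Final charges: Q1=13.19, Q2=2.64, Q3=10.98, Q4=13.18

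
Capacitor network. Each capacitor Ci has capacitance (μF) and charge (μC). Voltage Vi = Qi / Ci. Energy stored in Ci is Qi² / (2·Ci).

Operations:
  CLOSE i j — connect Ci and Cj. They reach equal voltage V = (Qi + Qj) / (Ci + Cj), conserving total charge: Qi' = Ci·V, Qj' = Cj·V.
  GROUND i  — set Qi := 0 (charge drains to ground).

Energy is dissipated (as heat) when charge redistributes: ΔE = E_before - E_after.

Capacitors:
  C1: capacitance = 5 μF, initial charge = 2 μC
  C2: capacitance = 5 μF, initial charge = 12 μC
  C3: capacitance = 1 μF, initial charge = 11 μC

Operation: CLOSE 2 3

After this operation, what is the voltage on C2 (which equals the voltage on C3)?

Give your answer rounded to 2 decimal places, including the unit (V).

Answer: 3.83 V

Derivation:
Initial: C1(5μF, Q=2μC, V=0.40V), C2(5μF, Q=12μC, V=2.40V), C3(1μF, Q=11μC, V=11.00V)
Op 1: CLOSE 2-3: Q_total=23.00, C_total=6.00, V=3.83; Q2=19.17, Q3=3.83; dissipated=30.817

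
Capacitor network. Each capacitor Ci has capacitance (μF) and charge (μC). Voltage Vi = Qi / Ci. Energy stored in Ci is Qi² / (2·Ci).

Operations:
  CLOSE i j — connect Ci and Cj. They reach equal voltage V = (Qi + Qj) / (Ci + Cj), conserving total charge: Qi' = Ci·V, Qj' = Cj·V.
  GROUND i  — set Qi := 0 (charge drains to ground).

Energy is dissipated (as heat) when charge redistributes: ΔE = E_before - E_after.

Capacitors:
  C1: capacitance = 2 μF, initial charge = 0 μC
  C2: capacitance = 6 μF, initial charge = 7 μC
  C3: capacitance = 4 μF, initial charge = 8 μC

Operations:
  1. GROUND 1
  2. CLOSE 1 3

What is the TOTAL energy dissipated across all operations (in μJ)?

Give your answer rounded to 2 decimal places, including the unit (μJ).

Answer: 2.67 μJ

Derivation:
Initial: C1(2μF, Q=0μC, V=0.00V), C2(6μF, Q=7μC, V=1.17V), C3(4μF, Q=8μC, V=2.00V)
Op 1: GROUND 1: Q1=0; energy lost=0.000
Op 2: CLOSE 1-3: Q_total=8.00, C_total=6.00, V=1.33; Q1=2.67, Q3=5.33; dissipated=2.667
Total dissipated: 2.667 μJ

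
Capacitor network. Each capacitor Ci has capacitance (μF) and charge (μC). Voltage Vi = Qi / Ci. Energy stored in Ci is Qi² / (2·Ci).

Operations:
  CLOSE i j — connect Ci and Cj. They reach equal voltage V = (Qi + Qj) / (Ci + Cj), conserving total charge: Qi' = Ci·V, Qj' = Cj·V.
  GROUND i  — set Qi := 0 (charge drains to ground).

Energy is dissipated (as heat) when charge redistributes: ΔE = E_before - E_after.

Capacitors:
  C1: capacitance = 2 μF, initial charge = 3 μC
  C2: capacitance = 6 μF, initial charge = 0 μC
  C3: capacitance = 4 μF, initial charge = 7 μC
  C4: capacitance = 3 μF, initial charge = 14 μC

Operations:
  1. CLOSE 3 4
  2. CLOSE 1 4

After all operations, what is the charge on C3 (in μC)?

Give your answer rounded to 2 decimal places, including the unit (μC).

Answer: 12.00 μC

Derivation:
Initial: C1(2μF, Q=3μC, V=1.50V), C2(6μF, Q=0μC, V=0.00V), C3(4μF, Q=7μC, V=1.75V), C4(3μF, Q=14μC, V=4.67V)
Op 1: CLOSE 3-4: Q_total=21.00, C_total=7.00, V=3.00; Q3=12.00, Q4=9.00; dissipated=7.292
Op 2: CLOSE 1-4: Q_total=12.00, C_total=5.00, V=2.40; Q1=4.80, Q4=7.20; dissipated=1.350
Final charges: Q1=4.80, Q2=0.00, Q3=12.00, Q4=7.20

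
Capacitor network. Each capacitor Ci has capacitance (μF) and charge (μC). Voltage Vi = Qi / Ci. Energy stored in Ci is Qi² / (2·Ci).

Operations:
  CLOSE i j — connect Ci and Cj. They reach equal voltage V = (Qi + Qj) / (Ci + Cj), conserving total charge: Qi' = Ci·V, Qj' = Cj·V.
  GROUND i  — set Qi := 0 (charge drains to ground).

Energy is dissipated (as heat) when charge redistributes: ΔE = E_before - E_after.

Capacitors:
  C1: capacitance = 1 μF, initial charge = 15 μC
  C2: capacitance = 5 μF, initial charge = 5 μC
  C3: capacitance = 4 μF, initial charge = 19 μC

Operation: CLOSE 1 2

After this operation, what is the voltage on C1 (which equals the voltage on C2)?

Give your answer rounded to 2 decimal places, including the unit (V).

Answer: 3.33 V

Derivation:
Initial: C1(1μF, Q=15μC, V=15.00V), C2(5μF, Q=5μC, V=1.00V), C3(4μF, Q=19μC, V=4.75V)
Op 1: CLOSE 1-2: Q_total=20.00, C_total=6.00, V=3.33; Q1=3.33, Q2=16.67; dissipated=81.667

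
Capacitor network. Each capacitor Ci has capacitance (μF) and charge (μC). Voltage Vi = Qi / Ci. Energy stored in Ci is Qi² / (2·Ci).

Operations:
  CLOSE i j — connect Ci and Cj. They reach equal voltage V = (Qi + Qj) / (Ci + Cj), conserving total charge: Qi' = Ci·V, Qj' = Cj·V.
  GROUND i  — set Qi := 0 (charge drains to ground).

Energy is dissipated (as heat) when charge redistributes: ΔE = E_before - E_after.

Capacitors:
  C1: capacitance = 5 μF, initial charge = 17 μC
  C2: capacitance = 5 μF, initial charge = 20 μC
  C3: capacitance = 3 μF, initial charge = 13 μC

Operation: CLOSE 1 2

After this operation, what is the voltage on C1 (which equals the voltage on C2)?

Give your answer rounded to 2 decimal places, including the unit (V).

Answer: 3.70 V

Derivation:
Initial: C1(5μF, Q=17μC, V=3.40V), C2(5μF, Q=20μC, V=4.00V), C3(3μF, Q=13μC, V=4.33V)
Op 1: CLOSE 1-2: Q_total=37.00, C_total=10.00, V=3.70; Q1=18.50, Q2=18.50; dissipated=0.450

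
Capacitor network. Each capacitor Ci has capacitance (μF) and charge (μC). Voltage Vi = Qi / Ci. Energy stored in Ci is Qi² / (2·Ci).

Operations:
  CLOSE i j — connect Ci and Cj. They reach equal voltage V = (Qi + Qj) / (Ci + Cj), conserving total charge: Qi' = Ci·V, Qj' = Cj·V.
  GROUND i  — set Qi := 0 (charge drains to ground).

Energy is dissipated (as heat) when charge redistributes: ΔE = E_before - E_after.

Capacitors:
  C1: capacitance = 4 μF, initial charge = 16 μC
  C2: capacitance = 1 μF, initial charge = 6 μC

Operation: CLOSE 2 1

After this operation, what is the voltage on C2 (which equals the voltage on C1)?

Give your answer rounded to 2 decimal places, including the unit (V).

Answer: 4.40 V

Derivation:
Initial: C1(4μF, Q=16μC, V=4.00V), C2(1μF, Q=6μC, V=6.00V)
Op 1: CLOSE 2-1: Q_total=22.00, C_total=5.00, V=4.40; Q2=4.40, Q1=17.60; dissipated=1.600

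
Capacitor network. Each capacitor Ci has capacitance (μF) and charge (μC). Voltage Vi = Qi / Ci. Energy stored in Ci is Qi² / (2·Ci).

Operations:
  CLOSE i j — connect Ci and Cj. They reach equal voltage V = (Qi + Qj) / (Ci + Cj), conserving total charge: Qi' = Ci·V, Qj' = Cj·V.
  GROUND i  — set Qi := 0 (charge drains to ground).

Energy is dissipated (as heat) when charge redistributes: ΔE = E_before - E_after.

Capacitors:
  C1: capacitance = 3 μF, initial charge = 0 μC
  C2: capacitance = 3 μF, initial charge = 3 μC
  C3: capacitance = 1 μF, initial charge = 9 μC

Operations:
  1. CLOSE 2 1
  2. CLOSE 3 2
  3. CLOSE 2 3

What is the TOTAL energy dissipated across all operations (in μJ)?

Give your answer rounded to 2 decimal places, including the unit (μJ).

Initial: C1(3μF, Q=0μC, V=0.00V), C2(3μF, Q=3μC, V=1.00V), C3(1μF, Q=9μC, V=9.00V)
Op 1: CLOSE 2-1: Q_total=3.00, C_total=6.00, V=0.50; Q2=1.50, Q1=1.50; dissipated=0.750
Op 2: CLOSE 3-2: Q_total=10.50, C_total=4.00, V=2.62; Q3=2.62, Q2=7.88; dissipated=27.094
Op 3: CLOSE 2-3: Q_total=10.50, C_total=4.00, V=2.62; Q2=7.88, Q3=2.62; dissipated=0.000
Total dissipated: 27.844 μJ

Answer: 27.84 μJ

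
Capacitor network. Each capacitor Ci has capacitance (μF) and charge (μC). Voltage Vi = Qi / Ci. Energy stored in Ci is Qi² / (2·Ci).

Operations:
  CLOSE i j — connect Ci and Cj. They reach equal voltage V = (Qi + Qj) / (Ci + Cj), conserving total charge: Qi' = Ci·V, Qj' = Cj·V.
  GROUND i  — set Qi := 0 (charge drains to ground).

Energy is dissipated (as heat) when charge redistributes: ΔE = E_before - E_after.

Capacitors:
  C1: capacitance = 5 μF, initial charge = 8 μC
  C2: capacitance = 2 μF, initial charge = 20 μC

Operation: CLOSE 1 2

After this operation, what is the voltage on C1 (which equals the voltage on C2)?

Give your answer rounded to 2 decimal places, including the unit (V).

Initial: C1(5μF, Q=8μC, V=1.60V), C2(2μF, Q=20μC, V=10.00V)
Op 1: CLOSE 1-2: Q_total=28.00, C_total=7.00, V=4.00; Q1=20.00, Q2=8.00; dissipated=50.400

Answer: 4.00 V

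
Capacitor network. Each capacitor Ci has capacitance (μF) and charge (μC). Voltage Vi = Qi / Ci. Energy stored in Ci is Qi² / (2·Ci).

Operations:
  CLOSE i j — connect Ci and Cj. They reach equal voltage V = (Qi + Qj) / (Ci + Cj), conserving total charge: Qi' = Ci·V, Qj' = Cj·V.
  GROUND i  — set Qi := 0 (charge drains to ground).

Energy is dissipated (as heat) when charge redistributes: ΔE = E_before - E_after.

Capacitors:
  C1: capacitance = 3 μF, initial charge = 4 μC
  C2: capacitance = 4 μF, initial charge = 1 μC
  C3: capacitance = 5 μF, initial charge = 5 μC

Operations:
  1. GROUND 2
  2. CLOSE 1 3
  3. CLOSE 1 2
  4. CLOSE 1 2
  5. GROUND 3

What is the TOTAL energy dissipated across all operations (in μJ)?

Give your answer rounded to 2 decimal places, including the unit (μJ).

Answer: 4.48 μJ

Derivation:
Initial: C1(3μF, Q=4μC, V=1.33V), C2(4μF, Q=1μC, V=0.25V), C3(5μF, Q=5μC, V=1.00V)
Op 1: GROUND 2: Q2=0; energy lost=0.125
Op 2: CLOSE 1-3: Q_total=9.00, C_total=8.00, V=1.12; Q1=3.38, Q3=5.62; dissipated=0.104
Op 3: CLOSE 1-2: Q_total=3.38, C_total=7.00, V=0.48; Q1=1.45, Q2=1.93; dissipated=1.085
Op 4: CLOSE 1-2: Q_total=3.38, C_total=7.00, V=0.48; Q1=1.45, Q2=1.93; dissipated=0.000
Op 5: GROUND 3: Q3=0; energy lost=3.164
Total dissipated: 4.478 μJ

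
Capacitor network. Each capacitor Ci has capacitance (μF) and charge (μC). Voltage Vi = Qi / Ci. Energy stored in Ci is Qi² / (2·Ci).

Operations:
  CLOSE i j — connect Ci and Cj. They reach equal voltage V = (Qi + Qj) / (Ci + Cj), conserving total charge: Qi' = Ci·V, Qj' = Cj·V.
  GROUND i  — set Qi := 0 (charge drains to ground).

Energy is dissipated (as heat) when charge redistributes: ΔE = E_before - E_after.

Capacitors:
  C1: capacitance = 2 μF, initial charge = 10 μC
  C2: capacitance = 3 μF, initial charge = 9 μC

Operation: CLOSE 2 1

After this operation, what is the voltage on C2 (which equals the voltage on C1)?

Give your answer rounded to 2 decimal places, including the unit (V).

Answer: 3.80 V

Derivation:
Initial: C1(2μF, Q=10μC, V=5.00V), C2(3μF, Q=9μC, V=3.00V)
Op 1: CLOSE 2-1: Q_total=19.00, C_total=5.00, V=3.80; Q2=11.40, Q1=7.60; dissipated=2.400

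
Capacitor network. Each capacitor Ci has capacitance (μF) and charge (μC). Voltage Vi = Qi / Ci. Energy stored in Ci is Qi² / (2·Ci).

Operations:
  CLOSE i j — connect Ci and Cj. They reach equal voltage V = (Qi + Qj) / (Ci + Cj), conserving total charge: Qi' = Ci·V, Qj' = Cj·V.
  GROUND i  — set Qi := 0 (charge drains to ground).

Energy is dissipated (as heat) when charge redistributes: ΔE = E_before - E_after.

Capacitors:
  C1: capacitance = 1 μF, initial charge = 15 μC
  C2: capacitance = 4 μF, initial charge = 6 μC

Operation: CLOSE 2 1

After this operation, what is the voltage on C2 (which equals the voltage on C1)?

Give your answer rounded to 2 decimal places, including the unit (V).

Initial: C1(1μF, Q=15μC, V=15.00V), C2(4μF, Q=6μC, V=1.50V)
Op 1: CLOSE 2-1: Q_total=21.00, C_total=5.00, V=4.20; Q2=16.80, Q1=4.20; dissipated=72.900

Answer: 4.20 V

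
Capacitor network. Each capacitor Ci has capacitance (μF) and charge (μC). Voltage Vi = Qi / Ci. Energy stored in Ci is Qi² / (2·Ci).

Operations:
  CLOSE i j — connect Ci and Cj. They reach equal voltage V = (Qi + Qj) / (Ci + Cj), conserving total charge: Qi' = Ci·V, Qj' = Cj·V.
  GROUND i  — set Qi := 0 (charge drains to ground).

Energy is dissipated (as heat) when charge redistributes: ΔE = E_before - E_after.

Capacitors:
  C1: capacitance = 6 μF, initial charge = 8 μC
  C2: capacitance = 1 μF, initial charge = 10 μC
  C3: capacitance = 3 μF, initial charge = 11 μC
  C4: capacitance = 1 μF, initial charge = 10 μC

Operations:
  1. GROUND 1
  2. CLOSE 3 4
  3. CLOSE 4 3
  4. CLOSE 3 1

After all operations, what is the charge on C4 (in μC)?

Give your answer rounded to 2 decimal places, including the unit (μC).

Initial: C1(6μF, Q=8μC, V=1.33V), C2(1μF, Q=10μC, V=10.00V), C3(3μF, Q=11μC, V=3.67V), C4(1μF, Q=10μC, V=10.00V)
Op 1: GROUND 1: Q1=0; energy lost=5.333
Op 2: CLOSE 3-4: Q_total=21.00, C_total=4.00, V=5.25; Q3=15.75, Q4=5.25; dissipated=15.042
Op 3: CLOSE 4-3: Q_total=21.00, C_total=4.00, V=5.25; Q4=5.25, Q3=15.75; dissipated=0.000
Op 4: CLOSE 3-1: Q_total=15.75, C_total=9.00, V=1.75; Q3=5.25, Q1=10.50; dissipated=27.562
Final charges: Q1=10.50, Q2=10.00, Q3=5.25, Q4=5.25

Answer: 5.25 μC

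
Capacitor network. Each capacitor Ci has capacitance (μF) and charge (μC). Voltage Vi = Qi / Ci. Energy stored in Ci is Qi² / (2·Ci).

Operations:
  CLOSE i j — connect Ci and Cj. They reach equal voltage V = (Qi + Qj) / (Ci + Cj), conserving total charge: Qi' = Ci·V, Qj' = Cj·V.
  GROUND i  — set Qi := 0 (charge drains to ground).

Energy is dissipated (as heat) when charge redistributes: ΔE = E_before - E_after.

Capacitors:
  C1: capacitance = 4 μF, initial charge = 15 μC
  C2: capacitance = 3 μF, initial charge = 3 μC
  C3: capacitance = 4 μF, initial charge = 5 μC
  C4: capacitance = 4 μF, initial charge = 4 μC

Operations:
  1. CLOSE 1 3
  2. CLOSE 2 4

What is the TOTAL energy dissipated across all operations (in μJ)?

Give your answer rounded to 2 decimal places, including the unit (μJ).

Answer: 6.25 μJ

Derivation:
Initial: C1(4μF, Q=15μC, V=3.75V), C2(3μF, Q=3μC, V=1.00V), C3(4μF, Q=5μC, V=1.25V), C4(4μF, Q=4μC, V=1.00V)
Op 1: CLOSE 1-3: Q_total=20.00, C_total=8.00, V=2.50; Q1=10.00, Q3=10.00; dissipated=6.250
Op 2: CLOSE 2-4: Q_total=7.00, C_total=7.00, V=1.00; Q2=3.00, Q4=4.00; dissipated=0.000
Total dissipated: 6.250 μJ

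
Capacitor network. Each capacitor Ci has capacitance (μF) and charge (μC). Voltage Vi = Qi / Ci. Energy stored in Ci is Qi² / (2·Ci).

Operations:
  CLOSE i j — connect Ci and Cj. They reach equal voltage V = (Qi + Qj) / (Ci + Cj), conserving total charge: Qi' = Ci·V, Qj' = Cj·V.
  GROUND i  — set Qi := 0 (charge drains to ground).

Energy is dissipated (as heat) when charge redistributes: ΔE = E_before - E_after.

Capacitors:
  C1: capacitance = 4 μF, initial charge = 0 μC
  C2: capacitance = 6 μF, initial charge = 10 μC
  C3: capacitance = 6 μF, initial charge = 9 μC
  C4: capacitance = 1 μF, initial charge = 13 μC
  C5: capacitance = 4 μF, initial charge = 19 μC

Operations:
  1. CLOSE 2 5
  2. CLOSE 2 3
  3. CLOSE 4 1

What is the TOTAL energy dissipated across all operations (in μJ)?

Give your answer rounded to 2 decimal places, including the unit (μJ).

Answer: 81.95 μJ

Derivation:
Initial: C1(4μF, Q=0μC, V=0.00V), C2(6μF, Q=10μC, V=1.67V), C3(6μF, Q=9μC, V=1.50V), C4(1μF, Q=13μC, V=13.00V), C5(4μF, Q=19μC, V=4.75V)
Op 1: CLOSE 2-5: Q_total=29.00, C_total=10.00, V=2.90; Q2=17.40, Q5=11.60; dissipated=11.408
Op 2: CLOSE 2-3: Q_total=26.40, C_total=12.00, V=2.20; Q2=13.20, Q3=13.20; dissipated=2.940
Op 3: CLOSE 4-1: Q_total=13.00, C_total=5.00, V=2.60; Q4=2.60, Q1=10.40; dissipated=67.600
Total dissipated: 81.948 μJ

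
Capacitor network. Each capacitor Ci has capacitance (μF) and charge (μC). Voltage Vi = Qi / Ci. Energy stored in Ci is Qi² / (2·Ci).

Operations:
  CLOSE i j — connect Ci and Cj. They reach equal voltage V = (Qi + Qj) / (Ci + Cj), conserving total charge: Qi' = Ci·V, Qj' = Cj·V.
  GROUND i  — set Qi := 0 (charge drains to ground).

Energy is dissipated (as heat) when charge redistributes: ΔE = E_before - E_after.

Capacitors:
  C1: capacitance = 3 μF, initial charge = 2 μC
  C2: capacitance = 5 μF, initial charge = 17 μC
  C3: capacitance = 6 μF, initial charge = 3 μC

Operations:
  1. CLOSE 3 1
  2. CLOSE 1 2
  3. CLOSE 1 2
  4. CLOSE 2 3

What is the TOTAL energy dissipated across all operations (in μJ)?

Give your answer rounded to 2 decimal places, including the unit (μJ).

Answer: 11.92 μJ

Derivation:
Initial: C1(3μF, Q=2μC, V=0.67V), C2(5μF, Q=17μC, V=3.40V), C3(6μF, Q=3μC, V=0.50V)
Op 1: CLOSE 3-1: Q_total=5.00, C_total=9.00, V=0.56; Q3=3.33, Q1=1.67; dissipated=0.028
Op 2: CLOSE 1-2: Q_total=18.67, C_total=8.00, V=2.33; Q1=7.00, Q2=11.67; dissipated=7.585
Op 3: CLOSE 1-2: Q_total=18.67, C_total=8.00, V=2.33; Q1=7.00, Q2=11.67; dissipated=0.000
Op 4: CLOSE 2-3: Q_total=15.00, C_total=11.00, V=1.36; Q2=6.82, Q3=8.18; dissipated=4.310
Total dissipated: 11.923 μJ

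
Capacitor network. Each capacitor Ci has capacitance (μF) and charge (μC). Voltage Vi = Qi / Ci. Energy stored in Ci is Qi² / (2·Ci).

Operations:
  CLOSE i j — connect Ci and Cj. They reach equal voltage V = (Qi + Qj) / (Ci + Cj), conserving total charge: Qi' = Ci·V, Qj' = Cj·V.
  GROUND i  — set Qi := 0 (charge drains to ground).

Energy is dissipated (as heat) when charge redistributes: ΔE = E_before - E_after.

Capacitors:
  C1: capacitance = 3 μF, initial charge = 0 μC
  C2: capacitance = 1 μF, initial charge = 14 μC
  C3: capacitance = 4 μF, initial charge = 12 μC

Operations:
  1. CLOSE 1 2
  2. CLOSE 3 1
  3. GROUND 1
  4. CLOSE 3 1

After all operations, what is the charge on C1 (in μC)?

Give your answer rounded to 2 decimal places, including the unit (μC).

Initial: C1(3μF, Q=0μC, V=0.00V), C2(1μF, Q=14μC, V=14.00V), C3(4μF, Q=12μC, V=3.00V)
Op 1: CLOSE 1-2: Q_total=14.00, C_total=4.00, V=3.50; Q1=10.50, Q2=3.50; dissipated=73.500
Op 2: CLOSE 3-1: Q_total=22.50, C_total=7.00, V=3.21; Q3=12.86, Q1=9.64; dissipated=0.214
Op 3: GROUND 1: Q1=0; energy lost=15.497
Op 4: CLOSE 3-1: Q_total=12.86, C_total=7.00, V=1.84; Q3=7.35, Q1=5.51; dissipated=8.856
Final charges: Q1=5.51, Q2=3.50, Q3=7.35

Answer: 5.51 μC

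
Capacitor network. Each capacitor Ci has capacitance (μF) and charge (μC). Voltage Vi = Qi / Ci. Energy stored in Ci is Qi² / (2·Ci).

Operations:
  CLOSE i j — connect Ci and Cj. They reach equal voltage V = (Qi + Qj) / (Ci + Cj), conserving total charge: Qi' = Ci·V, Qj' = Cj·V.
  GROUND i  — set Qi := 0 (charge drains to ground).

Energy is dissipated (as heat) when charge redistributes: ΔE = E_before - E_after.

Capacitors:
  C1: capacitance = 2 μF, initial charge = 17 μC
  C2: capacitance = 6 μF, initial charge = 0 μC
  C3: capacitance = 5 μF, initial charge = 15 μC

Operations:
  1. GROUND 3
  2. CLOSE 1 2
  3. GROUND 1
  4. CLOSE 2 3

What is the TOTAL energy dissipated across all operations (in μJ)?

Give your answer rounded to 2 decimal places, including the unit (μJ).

Initial: C1(2μF, Q=17μC, V=8.50V), C2(6μF, Q=0μC, V=0.00V), C3(5μF, Q=15μC, V=3.00V)
Op 1: GROUND 3: Q3=0; energy lost=22.500
Op 2: CLOSE 1-2: Q_total=17.00, C_total=8.00, V=2.12; Q1=4.25, Q2=12.75; dissipated=54.188
Op 3: GROUND 1: Q1=0; energy lost=4.516
Op 4: CLOSE 2-3: Q_total=12.75, C_total=11.00, V=1.16; Q2=6.95, Q3=5.80; dissipated=6.158
Total dissipated: 87.361 μJ

Answer: 87.36 μJ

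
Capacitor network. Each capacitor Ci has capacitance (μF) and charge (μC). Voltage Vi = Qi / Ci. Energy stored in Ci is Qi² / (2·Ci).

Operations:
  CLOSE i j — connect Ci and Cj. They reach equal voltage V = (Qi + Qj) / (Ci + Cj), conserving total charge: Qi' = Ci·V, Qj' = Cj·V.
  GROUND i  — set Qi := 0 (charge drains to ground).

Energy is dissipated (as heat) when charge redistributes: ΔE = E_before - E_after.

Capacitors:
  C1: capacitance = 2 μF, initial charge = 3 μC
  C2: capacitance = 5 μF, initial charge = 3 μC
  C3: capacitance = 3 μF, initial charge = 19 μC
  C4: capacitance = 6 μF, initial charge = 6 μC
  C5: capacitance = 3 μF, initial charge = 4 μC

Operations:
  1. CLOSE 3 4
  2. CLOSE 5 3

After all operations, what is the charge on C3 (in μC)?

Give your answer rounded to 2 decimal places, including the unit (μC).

Initial: C1(2μF, Q=3μC, V=1.50V), C2(5μF, Q=3μC, V=0.60V), C3(3μF, Q=19μC, V=6.33V), C4(6μF, Q=6μC, V=1.00V), C5(3μF, Q=4μC, V=1.33V)
Op 1: CLOSE 3-4: Q_total=25.00, C_total=9.00, V=2.78; Q3=8.33, Q4=16.67; dissipated=28.444
Op 2: CLOSE 5-3: Q_total=12.33, C_total=6.00, V=2.06; Q5=6.17, Q3=6.17; dissipated=1.565
Final charges: Q1=3.00, Q2=3.00, Q3=6.17, Q4=16.67, Q5=6.17

Answer: 6.17 μC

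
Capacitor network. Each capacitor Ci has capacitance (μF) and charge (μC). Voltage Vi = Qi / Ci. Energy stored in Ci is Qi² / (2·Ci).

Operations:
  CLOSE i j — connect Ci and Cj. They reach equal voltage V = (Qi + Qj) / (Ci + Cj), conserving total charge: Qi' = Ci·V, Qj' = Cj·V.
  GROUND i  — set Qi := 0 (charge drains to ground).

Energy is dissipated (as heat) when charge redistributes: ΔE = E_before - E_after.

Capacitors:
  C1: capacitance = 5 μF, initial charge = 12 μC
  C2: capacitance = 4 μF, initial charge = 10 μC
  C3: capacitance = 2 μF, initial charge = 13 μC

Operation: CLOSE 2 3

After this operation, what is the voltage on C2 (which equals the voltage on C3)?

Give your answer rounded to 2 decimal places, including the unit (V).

Initial: C1(5μF, Q=12μC, V=2.40V), C2(4μF, Q=10μC, V=2.50V), C3(2μF, Q=13μC, V=6.50V)
Op 1: CLOSE 2-3: Q_total=23.00, C_total=6.00, V=3.83; Q2=15.33, Q3=7.67; dissipated=10.667

Answer: 3.83 V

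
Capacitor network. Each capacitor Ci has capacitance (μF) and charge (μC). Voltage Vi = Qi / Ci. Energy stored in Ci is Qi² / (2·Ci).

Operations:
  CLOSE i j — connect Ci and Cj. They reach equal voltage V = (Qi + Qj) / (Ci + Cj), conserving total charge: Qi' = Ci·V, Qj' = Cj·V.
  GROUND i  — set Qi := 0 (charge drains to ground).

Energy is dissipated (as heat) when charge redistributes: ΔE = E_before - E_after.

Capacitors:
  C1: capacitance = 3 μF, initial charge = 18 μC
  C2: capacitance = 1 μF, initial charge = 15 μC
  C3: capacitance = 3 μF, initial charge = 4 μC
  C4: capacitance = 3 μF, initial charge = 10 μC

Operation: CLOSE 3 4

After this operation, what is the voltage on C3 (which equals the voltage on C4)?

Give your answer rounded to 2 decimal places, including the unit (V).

Answer: 2.33 V

Derivation:
Initial: C1(3μF, Q=18μC, V=6.00V), C2(1μF, Q=15μC, V=15.00V), C3(3μF, Q=4μC, V=1.33V), C4(3μF, Q=10μC, V=3.33V)
Op 1: CLOSE 3-4: Q_total=14.00, C_total=6.00, V=2.33; Q3=7.00, Q4=7.00; dissipated=3.000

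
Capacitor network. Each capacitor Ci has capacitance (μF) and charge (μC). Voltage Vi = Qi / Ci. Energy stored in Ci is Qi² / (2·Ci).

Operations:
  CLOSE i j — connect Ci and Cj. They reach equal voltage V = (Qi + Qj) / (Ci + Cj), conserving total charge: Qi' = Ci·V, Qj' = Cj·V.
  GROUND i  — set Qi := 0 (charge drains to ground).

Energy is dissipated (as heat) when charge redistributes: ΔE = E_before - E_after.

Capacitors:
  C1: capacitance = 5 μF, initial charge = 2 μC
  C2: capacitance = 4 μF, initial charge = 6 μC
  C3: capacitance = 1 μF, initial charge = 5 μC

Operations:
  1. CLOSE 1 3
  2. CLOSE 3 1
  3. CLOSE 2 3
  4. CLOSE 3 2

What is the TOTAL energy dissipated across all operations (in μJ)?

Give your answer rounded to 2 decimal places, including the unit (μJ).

Initial: C1(5μF, Q=2μC, V=0.40V), C2(4μF, Q=6μC, V=1.50V), C3(1μF, Q=5μC, V=5.00V)
Op 1: CLOSE 1-3: Q_total=7.00, C_total=6.00, V=1.17; Q1=5.83, Q3=1.17; dissipated=8.817
Op 2: CLOSE 3-1: Q_total=7.00, C_total=6.00, V=1.17; Q3=1.17, Q1=5.83; dissipated=0.000
Op 3: CLOSE 2-3: Q_total=7.17, C_total=5.00, V=1.43; Q2=5.73, Q3=1.43; dissipated=0.044
Op 4: CLOSE 3-2: Q_total=7.17, C_total=5.00, V=1.43; Q3=1.43, Q2=5.73; dissipated=0.000
Total dissipated: 8.861 μJ

Answer: 8.86 μJ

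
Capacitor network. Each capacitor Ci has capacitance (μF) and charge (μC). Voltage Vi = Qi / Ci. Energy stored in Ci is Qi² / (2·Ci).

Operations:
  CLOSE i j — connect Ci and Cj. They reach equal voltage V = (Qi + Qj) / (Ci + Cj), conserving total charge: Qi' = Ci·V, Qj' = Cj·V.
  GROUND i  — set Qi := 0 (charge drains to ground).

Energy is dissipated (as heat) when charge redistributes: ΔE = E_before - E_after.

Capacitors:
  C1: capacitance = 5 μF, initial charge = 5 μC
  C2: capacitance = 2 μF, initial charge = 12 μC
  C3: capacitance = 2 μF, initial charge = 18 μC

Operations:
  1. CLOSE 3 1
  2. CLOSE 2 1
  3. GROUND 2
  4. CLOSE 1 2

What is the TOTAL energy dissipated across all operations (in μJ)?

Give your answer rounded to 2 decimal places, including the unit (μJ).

Answer: 79.25 μJ

Derivation:
Initial: C1(5μF, Q=5μC, V=1.00V), C2(2μF, Q=12μC, V=6.00V), C3(2μF, Q=18μC, V=9.00V)
Op 1: CLOSE 3-1: Q_total=23.00, C_total=7.00, V=3.29; Q3=6.57, Q1=16.43; dissipated=45.714
Op 2: CLOSE 2-1: Q_total=28.43, C_total=7.00, V=4.06; Q2=8.12, Q1=20.31; dissipated=5.262
Op 3: GROUND 2: Q2=0; energy lost=16.494
Op 4: CLOSE 1-2: Q_total=20.31, C_total=7.00, V=2.90; Q1=14.50, Q2=5.80; dissipated=11.781
Total dissipated: 79.251 μJ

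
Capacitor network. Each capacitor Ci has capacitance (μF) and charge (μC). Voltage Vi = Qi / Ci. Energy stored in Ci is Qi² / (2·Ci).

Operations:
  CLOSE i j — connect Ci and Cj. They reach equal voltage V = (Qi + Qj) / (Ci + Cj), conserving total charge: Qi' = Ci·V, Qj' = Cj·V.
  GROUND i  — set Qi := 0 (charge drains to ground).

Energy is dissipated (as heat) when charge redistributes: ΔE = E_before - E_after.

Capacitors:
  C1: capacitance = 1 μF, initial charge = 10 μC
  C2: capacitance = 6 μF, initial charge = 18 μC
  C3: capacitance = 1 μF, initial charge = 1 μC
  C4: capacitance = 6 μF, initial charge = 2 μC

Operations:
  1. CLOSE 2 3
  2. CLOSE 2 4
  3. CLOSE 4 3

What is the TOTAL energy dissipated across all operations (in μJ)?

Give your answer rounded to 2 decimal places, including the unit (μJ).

Answer: 10.83 μJ

Derivation:
Initial: C1(1μF, Q=10μC, V=10.00V), C2(6μF, Q=18μC, V=3.00V), C3(1μF, Q=1μC, V=1.00V), C4(6μF, Q=2μC, V=0.33V)
Op 1: CLOSE 2-3: Q_total=19.00, C_total=7.00, V=2.71; Q2=16.29, Q3=2.71; dissipated=1.714
Op 2: CLOSE 2-4: Q_total=18.29, C_total=12.00, V=1.52; Q2=9.14, Q4=9.14; dissipated=8.503
Op 3: CLOSE 4-3: Q_total=11.86, C_total=7.00, V=1.69; Q4=10.16, Q3=1.69; dissipated=0.607
Total dissipated: 10.825 μJ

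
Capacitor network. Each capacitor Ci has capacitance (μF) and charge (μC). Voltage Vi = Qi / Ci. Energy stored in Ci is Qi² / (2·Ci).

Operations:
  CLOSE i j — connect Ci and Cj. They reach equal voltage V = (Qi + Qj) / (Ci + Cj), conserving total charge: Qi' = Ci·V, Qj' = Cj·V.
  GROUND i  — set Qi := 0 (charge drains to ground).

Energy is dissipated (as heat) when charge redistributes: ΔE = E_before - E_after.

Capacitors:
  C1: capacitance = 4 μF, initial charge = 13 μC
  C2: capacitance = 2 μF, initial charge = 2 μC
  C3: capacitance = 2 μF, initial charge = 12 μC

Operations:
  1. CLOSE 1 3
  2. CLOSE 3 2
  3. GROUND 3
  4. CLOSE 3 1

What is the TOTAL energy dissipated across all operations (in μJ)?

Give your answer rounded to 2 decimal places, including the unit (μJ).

Answer: 28.30 μJ

Derivation:
Initial: C1(4μF, Q=13μC, V=3.25V), C2(2μF, Q=2μC, V=1.00V), C3(2μF, Q=12μC, V=6.00V)
Op 1: CLOSE 1-3: Q_total=25.00, C_total=6.00, V=4.17; Q1=16.67, Q3=8.33; dissipated=5.042
Op 2: CLOSE 3-2: Q_total=10.33, C_total=4.00, V=2.58; Q3=5.17, Q2=5.17; dissipated=5.014
Op 3: GROUND 3: Q3=0; energy lost=6.674
Op 4: CLOSE 3-1: Q_total=16.67, C_total=6.00, V=2.78; Q3=5.56, Q1=11.11; dissipated=11.574
Total dissipated: 28.303 μJ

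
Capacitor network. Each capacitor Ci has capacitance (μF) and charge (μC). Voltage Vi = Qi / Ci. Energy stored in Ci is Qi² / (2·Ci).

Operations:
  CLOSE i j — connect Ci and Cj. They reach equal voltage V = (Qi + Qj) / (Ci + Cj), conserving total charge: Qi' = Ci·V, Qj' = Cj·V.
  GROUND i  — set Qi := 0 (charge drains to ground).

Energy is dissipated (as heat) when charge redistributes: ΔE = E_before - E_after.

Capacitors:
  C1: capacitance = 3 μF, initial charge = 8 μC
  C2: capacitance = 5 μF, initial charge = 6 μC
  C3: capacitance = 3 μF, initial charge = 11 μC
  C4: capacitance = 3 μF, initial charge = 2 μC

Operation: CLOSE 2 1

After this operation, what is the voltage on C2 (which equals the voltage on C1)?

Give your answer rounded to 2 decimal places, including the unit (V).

Initial: C1(3μF, Q=8μC, V=2.67V), C2(5μF, Q=6μC, V=1.20V), C3(3μF, Q=11μC, V=3.67V), C4(3μF, Q=2μC, V=0.67V)
Op 1: CLOSE 2-1: Q_total=14.00, C_total=8.00, V=1.75; Q2=8.75, Q1=5.25; dissipated=2.017

Answer: 1.75 V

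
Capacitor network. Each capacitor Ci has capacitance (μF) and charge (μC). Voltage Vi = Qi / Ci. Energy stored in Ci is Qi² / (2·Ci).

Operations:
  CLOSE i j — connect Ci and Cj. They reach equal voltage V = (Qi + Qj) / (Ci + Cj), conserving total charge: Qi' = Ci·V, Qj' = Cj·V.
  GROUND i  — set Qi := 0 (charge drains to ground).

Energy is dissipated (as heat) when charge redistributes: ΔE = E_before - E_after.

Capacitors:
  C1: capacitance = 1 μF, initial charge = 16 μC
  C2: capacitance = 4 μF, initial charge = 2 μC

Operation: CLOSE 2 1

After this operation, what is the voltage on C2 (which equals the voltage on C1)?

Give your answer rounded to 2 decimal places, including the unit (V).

Answer: 3.60 V

Derivation:
Initial: C1(1μF, Q=16μC, V=16.00V), C2(4μF, Q=2μC, V=0.50V)
Op 1: CLOSE 2-1: Q_total=18.00, C_total=5.00, V=3.60; Q2=14.40, Q1=3.60; dissipated=96.100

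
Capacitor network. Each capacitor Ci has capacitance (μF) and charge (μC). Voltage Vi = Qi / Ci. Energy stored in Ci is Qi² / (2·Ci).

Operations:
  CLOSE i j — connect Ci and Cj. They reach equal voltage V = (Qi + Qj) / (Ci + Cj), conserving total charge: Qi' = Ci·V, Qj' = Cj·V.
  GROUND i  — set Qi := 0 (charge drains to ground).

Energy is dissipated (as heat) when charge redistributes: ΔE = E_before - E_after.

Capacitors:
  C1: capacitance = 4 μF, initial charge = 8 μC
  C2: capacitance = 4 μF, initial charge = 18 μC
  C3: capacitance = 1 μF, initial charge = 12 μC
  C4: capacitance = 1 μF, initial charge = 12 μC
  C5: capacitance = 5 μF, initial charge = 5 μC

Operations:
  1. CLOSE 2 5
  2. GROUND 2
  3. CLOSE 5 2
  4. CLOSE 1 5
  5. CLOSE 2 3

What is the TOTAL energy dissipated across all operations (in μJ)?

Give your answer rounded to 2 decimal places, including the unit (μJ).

Initial: C1(4μF, Q=8μC, V=2.00V), C2(4μF, Q=18μC, V=4.50V), C3(1μF, Q=12μC, V=12.00V), C4(1μF, Q=12μC, V=12.00V), C5(5μF, Q=5μC, V=1.00V)
Op 1: CLOSE 2-5: Q_total=23.00, C_total=9.00, V=2.56; Q2=10.22, Q5=12.78; dissipated=13.611
Op 2: GROUND 2: Q2=0; energy lost=13.062
Op 3: CLOSE 5-2: Q_total=12.78, C_total=9.00, V=1.42; Q5=7.10, Q2=5.68; dissipated=7.257
Op 4: CLOSE 1-5: Q_total=15.10, C_total=9.00, V=1.68; Q1=6.71, Q5=8.39; dissipated=0.374
Op 5: CLOSE 2-3: Q_total=17.68, C_total=5.00, V=3.54; Q2=14.14, Q3=3.54; dissipated=44.777
Total dissipated: 79.080 μJ

Answer: 79.08 μJ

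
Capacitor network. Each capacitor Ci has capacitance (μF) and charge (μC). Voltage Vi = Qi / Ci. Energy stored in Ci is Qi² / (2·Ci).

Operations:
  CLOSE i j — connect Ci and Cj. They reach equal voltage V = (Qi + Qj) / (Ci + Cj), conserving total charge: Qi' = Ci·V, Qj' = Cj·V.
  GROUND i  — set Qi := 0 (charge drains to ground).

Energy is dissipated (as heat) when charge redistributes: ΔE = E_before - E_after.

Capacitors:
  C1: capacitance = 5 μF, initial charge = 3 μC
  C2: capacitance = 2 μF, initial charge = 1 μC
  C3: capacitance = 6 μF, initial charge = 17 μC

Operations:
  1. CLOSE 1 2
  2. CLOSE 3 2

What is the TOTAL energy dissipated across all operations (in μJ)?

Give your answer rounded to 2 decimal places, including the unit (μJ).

Initial: C1(5μF, Q=3μC, V=0.60V), C2(2μF, Q=1μC, V=0.50V), C3(6μF, Q=17μC, V=2.83V)
Op 1: CLOSE 1-2: Q_total=4.00, C_total=7.00, V=0.57; Q1=2.86, Q2=1.14; dissipated=0.007
Op 2: CLOSE 3-2: Q_total=18.14, C_total=8.00, V=2.27; Q3=13.61, Q2=4.54; dissipated=3.837
Total dissipated: 3.844 μJ

Answer: 3.84 μJ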